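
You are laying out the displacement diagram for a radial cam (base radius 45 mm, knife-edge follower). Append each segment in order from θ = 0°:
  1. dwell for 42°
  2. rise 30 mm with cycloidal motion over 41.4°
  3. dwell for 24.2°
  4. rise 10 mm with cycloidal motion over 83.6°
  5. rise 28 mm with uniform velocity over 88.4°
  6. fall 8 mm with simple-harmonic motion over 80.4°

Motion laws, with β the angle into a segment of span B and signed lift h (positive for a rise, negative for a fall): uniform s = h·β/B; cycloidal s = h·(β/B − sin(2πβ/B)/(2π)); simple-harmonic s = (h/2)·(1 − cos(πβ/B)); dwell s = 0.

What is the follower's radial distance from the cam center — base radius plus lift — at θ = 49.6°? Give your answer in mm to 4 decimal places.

seg 1 [0°–42°] dwell: s stays 0.0000
seg 2 [42°–83.4°] cycloidal, h=30: θ=49.6° here. β=7.6, B=41.4. 30·(0.1836 − sin(2π·0.1836)/(2π)) = 1.1424 → s = 1.1424
radial distance = base radius + s = 45 + 1.1424 = 46.1424

46.1424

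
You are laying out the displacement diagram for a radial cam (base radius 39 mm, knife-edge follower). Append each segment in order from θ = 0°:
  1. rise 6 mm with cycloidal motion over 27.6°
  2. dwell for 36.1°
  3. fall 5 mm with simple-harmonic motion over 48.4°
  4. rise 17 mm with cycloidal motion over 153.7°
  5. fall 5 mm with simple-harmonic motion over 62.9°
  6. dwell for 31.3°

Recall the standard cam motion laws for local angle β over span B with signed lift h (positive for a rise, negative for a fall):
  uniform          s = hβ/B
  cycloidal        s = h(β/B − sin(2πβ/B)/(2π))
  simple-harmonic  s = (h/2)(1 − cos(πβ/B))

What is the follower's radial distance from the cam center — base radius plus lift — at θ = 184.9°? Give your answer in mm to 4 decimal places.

seg 1 [0°–27.6°] cycloidal, h=6: full span → s += 6 → s = 6.0000
seg 2 [27.6°–63.7°] dwell: s stays 6.0000
seg 3 [63.7°–112.1°] simple-harmonic, h=-5: full span → s += -5 → s = 1.0000
seg 4 [112.1°–265.8°] cycloidal, h=17: θ=184.9° here. β=72.8, B=153.7. 17·(0.4736 − sin(2π·0.4736)/(2π)) = 7.6061 → s = 8.6061
radial distance = base radius + s = 39 + 8.6061 = 47.6061

47.6061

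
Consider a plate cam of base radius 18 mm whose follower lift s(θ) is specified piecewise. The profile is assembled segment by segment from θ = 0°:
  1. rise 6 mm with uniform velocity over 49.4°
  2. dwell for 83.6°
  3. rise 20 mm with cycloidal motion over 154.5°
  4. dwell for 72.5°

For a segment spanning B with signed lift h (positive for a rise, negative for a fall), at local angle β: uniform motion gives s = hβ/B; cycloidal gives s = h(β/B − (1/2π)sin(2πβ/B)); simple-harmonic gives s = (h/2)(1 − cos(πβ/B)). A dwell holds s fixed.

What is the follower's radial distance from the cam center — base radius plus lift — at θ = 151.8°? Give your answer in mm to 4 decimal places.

seg 1 [0°–49.4°] uniform, h=6: full span → s += 6 → s = 6.0000
seg 2 [49.4°–133°] dwell: s stays 6.0000
seg 3 [133°–287.5°] cycloidal, h=20: θ=151.8° here. β=18.8, B=154.5. 20·(0.1217 − sin(2π·0.1217)/(2π)) = 0.2303 → s = 6.2303
radial distance = base radius + s = 18 + 6.2303 = 24.2303

24.2303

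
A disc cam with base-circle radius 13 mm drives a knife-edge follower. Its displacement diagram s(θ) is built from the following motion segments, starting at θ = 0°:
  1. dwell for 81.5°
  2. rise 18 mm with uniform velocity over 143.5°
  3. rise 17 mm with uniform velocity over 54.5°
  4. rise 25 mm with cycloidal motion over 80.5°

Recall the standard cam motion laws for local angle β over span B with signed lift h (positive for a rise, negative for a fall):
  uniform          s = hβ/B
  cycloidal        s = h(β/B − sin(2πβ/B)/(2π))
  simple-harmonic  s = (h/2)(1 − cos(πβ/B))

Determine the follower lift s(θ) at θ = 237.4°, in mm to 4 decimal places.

seg 1 [0°–81.5°] dwell: s stays 0.0000
seg 2 [81.5°–225°] uniform, h=18: full span → s += 18 → s = 18.0000
seg 3 [225°–279.5°] uniform, h=17: θ=237.4° here. β=12.4, B=54.5. 17·12.4/54.5 = 3.8679 → s = 21.8679

21.8679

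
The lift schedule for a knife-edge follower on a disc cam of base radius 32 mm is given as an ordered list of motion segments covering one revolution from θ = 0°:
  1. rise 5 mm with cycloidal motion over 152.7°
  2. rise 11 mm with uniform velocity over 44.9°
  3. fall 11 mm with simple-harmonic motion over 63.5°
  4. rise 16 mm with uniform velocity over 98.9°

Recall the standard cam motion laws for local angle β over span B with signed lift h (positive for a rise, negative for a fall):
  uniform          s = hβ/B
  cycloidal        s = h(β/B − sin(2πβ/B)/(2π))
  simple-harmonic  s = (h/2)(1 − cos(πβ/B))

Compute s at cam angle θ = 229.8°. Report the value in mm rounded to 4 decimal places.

seg 1 [0°–152.7°] cycloidal, h=5: full span → s += 5 → s = 5.0000
seg 2 [152.7°–197.6°] uniform, h=11: full span → s += 11 → s = 16.0000
seg 3 [197.6°–261.1°] simple-harmonic, h=-11: θ=229.8° here. β=32.2, B=63.5. -11/2·(1 − cos(π·0.5071)) = -5.6224 → s = 10.3776

10.3776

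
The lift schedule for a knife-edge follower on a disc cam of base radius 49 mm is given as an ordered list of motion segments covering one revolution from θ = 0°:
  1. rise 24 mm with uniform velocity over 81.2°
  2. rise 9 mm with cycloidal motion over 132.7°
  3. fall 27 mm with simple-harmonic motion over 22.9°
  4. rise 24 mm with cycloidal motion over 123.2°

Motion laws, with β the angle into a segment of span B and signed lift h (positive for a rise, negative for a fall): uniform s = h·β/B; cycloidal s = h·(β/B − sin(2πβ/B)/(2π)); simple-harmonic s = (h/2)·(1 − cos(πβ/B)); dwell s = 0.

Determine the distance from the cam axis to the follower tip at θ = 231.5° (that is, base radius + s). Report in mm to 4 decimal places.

seg 1 [0°–81.2°] uniform, h=24: full span → s += 24 → s = 24.0000
seg 2 [81.2°–213.9°] cycloidal, h=9: full span → s += 9 → s = 33.0000
seg 3 [213.9°–236.8°] simple-harmonic, h=-27: θ=231.5° here. β=17.6, B=22.9. -27/2·(1 − cos(π·0.7686)) = -23.5860 → s = 9.4140
radial distance = base radius + s = 49 + 9.4140 = 58.4140

58.4140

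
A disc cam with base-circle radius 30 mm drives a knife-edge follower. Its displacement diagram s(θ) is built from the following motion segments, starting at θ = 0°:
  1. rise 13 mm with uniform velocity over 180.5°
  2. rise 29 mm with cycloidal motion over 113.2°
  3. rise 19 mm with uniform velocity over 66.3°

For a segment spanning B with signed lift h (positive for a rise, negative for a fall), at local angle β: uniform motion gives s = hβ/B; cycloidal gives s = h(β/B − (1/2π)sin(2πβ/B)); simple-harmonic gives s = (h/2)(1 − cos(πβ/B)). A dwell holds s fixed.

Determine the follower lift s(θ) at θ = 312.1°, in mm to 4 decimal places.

seg 1 [0°–180.5°] uniform, h=13: full span → s += 13 → s = 13.0000
seg 2 [180.5°–293.7°] cycloidal, h=29: full span → s += 29 → s = 42.0000
seg 3 [293.7°–360°] uniform, h=19: θ=312.1° here. β=18.4, B=66.3. 19·18.4/66.3 = 5.2730 → s = 47.2730

47.2730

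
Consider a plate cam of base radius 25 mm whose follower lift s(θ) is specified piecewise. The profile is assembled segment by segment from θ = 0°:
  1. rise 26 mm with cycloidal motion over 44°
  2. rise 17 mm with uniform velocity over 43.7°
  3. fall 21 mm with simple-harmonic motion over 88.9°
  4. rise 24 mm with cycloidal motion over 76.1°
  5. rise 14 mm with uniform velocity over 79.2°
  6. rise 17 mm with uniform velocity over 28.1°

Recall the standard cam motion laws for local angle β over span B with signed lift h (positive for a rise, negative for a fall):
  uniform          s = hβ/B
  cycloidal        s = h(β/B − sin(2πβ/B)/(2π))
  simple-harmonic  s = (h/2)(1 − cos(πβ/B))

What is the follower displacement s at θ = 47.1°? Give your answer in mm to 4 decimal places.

seg 1 [0°–44°] cycloidal, h=26: full span → s += 26 → s = 26.0000
seg 2 [44°–87.7°] uniform, h=17: θ=47.1° here. β=3.1, B=43.7. 17·3.1/43.7 = 1.2059 → s = 27.2059

27.2059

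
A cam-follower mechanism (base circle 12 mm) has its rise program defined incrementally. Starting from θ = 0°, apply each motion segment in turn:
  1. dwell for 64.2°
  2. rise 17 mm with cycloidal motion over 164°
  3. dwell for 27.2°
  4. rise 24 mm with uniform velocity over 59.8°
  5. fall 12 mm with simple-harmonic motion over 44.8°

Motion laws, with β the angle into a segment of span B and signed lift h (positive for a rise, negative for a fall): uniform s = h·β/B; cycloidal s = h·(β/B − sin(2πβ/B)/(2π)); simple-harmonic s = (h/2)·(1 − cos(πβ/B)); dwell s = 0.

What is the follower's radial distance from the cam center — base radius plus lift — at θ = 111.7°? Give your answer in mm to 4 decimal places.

seg 1 [0°–64.2°] dwell: s stays 0.0000
seg 2 [64.2°–228.2°] cycloidal, h=17: θ=111.7° here. β=47.5, B=164. 17·(0.2896 − sin(2π·0.2896)/(2π)) = 2.3016 → s = 2.3016
radial distance = base radius + s = 12 + 2.3016 = 14.3016

14.3016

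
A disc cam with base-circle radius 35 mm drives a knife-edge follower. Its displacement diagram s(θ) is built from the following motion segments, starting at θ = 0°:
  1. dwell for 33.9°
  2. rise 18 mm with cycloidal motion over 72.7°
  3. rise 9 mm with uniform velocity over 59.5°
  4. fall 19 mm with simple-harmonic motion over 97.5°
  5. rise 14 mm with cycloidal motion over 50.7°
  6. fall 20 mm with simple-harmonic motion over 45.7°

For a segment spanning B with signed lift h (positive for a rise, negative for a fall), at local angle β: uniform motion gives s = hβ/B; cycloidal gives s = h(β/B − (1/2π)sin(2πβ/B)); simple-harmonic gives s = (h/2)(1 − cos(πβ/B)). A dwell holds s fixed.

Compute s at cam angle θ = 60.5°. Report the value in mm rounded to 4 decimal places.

seg 1 [0°–33.9°] dwell: s stays 0.0000
seg 2 [33.9°–106.6°] cycloidal, h=18: θ=60.5° here. β=26.6, B=72.7. 18·(0.3659 − sin(2π·0.3659)/(2π)) = 4.4477 → s = 4.4477

4.4477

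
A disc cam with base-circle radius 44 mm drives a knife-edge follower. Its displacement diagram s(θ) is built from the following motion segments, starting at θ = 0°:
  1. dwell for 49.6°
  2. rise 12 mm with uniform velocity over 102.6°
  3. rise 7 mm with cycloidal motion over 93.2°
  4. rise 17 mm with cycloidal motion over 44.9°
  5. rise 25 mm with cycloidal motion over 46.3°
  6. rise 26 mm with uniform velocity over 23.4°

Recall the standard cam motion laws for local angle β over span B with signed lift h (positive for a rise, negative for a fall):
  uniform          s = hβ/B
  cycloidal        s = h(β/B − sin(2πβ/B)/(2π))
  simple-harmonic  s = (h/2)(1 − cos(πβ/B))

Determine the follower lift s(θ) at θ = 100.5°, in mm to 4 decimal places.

seg 1 [0°–49.6°] dwell: s stays 0.0000
seg 2 [49.6°–152.2°] uniform, h=12: θ=100.5° here. β=50.9, B=102.6. 12·50.9/102.6 = 5.9532 → s = 5.9532

5.9532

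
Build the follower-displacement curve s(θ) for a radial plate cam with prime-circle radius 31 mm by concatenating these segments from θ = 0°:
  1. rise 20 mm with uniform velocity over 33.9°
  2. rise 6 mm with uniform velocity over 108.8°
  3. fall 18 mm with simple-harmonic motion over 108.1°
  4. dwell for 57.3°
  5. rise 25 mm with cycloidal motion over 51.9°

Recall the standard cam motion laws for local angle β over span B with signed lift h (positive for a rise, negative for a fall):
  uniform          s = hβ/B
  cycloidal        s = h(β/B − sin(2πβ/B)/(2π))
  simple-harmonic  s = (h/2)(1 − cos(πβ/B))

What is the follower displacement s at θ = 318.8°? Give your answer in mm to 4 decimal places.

seg 1 [0°–33.9°] uniform, h=20: full span → s += 20 → s = 20.0000
seg 2 [33.9°–142.7°] uniform, h=6: full span → s += 6 → s = 26.0000
seg 3 [142.7°–250.8°] simple-harmonic, h=-18: full span → s += -18 → s = 8.0000
seg 4 [250.8°–308.1°] dwell: s stays 8.0000
seg 5 [308.1°–360°] cycloidal, h=25: θ=318.8° here. β=10.7, B=51.9. 25·(0.2062 − sin(2π·0.2062)/(2π)) = 1.3252 → s = 9.3252

9.3252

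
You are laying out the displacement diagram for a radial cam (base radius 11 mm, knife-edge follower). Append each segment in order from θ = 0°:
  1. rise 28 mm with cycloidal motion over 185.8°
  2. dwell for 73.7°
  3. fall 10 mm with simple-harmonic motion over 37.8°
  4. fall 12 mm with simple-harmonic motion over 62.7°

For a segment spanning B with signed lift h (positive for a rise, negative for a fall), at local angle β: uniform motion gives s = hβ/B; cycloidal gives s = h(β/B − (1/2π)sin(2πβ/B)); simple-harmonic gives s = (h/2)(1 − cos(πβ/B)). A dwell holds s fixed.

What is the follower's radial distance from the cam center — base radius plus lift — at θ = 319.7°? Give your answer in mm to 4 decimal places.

seg 1 [0°–185.8°] cycloidal, h=28: full span → s += 28 → s = 28.0000
seg 2 [185.8°–259.5°] dwell: s stays 28.0000
seg 3 [259.5°–297.3°] simple-harmonic, h=-10: full span → s += -10 → s = 18.0000
seg 4 [297.3°–360°] simple-harmonic, h=-12: θ=319.7° here. β=22.4, B=62.7. -12/2·(1 − cos(π·0.3573)) = -3.3986 → s = 14.6014
radial distance = base radius + s = 11 + 14.6014 = 25.6014

25.6014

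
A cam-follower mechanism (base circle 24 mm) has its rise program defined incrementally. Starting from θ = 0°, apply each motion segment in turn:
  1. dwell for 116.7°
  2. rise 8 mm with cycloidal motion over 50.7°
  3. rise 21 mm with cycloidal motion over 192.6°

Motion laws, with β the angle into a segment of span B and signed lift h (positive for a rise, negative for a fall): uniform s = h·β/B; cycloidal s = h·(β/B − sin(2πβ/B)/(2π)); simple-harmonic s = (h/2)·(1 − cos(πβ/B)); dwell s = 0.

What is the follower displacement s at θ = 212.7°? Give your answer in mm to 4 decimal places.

seg 1 [0°–116.7°] dwell: s stays 0.0000
seg 2 [116.7°–167.4°] cycloidal, h=8: full span → s += 8 → s = 8.0000
seg 3 [167.4°–360°] cycloidal, h=21: θ=212.7° here. β=45.3, B=192.6. 21·(0.2352 − sin(2π·0.2352)/(2π)) = 1.6114 → s = 9.6114

9.6114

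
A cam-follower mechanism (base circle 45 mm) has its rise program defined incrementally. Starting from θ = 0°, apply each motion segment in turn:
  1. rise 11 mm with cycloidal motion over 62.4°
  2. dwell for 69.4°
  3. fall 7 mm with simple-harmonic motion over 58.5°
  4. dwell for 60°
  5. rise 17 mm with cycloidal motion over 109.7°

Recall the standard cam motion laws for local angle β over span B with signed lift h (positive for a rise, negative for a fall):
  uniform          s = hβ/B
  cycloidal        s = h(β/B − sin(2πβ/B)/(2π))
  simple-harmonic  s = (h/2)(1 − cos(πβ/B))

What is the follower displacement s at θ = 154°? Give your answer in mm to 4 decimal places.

seg 1 [0°–62.4°] cycloidal, h=11: full span → s += 11 → s = 11.0000
seg 2 [62.4°–131.8°] dwell: s stays 11.0000
seg 3 [131.8°–190.3°] simple-harmonic, h=-7: θ=154° here. β=22.2, B=58.5. -7/2·(1 − cos(π·0.3795)) = -2.2063 → s = 8.7937

8.7937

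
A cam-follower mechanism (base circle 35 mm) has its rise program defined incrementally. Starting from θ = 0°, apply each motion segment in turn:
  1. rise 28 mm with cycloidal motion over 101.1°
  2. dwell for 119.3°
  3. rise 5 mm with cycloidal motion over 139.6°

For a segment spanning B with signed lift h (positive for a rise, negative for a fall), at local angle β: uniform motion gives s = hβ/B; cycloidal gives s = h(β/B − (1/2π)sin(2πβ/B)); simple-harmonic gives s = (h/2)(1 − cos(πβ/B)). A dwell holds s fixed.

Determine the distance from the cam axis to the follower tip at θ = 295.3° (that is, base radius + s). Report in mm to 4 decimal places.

seg 1 [0°–101.1°] cycloidal, h=28: full span → s += 28 → s = 28.0000
seg 2 [101.1°–220.4°] dwell: s stays 28.0000
seg 3 [220.4°–360°] cycloidal, h=5: θ=295.3° here. β=74.9, B=139.6. 5·(0.5365 − sin(2π·0.5365)/(2π)) = 2.8637 → s = 30.8637
radial distance = base radius + s = 35 + 30.8637 = 65.8637

65.8637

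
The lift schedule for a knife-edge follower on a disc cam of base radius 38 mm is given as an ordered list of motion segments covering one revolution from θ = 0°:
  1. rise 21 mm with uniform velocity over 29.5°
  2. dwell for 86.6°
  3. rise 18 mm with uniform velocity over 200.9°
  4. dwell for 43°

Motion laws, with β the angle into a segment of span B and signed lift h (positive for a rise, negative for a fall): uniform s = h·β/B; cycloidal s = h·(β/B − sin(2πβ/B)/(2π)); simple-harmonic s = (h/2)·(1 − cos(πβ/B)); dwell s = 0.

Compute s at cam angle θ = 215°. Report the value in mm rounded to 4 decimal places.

seg 1 [0°–29.5°] uniform, h=21: full span → s += 21 → s = 21.0000
seg 2 [29.5°–116.1°] dwell: s stays 21.0000
seg 3 [116.1°–317°] uniform, h=18: θ=215° here. β=98.9, B=200.9. 18·98.9/200.9 = 8.8611 → s = 29.8611

29.8611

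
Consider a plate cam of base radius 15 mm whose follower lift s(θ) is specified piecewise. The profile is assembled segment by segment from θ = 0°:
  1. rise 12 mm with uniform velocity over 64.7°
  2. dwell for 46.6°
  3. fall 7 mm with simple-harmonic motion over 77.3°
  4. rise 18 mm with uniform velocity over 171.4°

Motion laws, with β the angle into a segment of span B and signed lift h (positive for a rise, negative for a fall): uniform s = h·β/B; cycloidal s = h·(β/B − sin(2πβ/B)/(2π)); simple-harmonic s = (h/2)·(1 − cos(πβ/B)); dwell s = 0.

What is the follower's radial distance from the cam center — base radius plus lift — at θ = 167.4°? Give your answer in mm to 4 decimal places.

seg 1 [0°–64.7°] uniform, h=12: full span → s += 12 → s = 12.0000
seg 2 [64.7°–111.3°] dwell: s stays 12.0000
seg 3 [111.3°–188.6°] simple-harmonic, h=-7: θ=167.4° here. β=56.1, B=77.3. -7/2·(1 − cos(π·0.7257)) = -5.7793 → s = 6.2207
radial distance = base radius + s = 15 + 6.2207 = 21.2207

21.2207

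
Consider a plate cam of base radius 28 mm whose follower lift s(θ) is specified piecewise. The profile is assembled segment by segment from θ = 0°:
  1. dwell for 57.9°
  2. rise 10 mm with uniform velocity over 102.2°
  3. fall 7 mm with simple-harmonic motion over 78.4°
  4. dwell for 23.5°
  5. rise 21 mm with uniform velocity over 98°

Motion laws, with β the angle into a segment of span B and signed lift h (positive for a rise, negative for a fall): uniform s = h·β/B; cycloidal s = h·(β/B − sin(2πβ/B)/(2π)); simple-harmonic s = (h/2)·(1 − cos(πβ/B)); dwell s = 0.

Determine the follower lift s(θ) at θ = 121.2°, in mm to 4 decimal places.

seg 1 [0°–57.9°] dwell: s stays 0.0000
seg 2 [57.9°–160.1°] uniform, h=10: θ=121.2° here. β=63.3, B=102.2. 10·63.3/102.2 = 6.1937 → s = 6.1937

6.1937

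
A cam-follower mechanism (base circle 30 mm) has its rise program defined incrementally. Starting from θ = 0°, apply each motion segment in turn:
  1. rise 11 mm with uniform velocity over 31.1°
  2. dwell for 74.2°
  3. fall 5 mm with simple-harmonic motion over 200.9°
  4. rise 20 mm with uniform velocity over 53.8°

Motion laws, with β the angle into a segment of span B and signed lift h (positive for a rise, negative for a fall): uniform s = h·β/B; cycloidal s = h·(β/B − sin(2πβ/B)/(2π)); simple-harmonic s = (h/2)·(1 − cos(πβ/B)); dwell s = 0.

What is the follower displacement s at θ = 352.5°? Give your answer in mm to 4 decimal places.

seg 1 [0°–31.1°] uniform, h=11: full span → s += 11 → s = 11.0000
seg 2 [31.1°–105.3°] dwell: s stays 11.0000
seg 3 [105.3°–306.2°] simple-harmonic, h=-5: full span → s += -5 → s = 6.0000
seg 4 [306.2°–360°] uniform, h=20: θ=352.5° here. β=46.3, B=53.8. 20·46.3/53.8 = 17.2119 → s = 23.2119

23.2119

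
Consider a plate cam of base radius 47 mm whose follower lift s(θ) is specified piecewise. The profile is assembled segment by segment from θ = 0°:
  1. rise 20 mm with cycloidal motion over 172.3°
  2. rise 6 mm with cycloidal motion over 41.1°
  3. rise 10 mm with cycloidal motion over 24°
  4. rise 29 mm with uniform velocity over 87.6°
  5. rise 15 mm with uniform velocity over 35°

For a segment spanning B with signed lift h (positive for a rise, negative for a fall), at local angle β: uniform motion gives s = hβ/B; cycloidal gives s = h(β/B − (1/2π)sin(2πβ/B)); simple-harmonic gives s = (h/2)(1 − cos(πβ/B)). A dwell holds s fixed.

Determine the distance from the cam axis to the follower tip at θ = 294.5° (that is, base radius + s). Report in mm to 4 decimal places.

seg 1 [0°–172.3°] cycloidal, h=20: full span → s += 20 → s = 20.0000
seg 2 [172.3°–213.4°] cycloidal, h=6: full span → s += 6 → s = 26.0000
seg 3 [213.4°–237.4°] cycloidal, h=10: full span → s += 10 → s = 36.0000
seg 4 [237.4°–325°] uniform, h=29: θ=294.5° here. β=57.1, B=87.6. 29·57.1/87.6 = 18.9030 → s = 54.9030
radial distance = base radius + s = 47 + 54.9030 = 101.9030

101.9030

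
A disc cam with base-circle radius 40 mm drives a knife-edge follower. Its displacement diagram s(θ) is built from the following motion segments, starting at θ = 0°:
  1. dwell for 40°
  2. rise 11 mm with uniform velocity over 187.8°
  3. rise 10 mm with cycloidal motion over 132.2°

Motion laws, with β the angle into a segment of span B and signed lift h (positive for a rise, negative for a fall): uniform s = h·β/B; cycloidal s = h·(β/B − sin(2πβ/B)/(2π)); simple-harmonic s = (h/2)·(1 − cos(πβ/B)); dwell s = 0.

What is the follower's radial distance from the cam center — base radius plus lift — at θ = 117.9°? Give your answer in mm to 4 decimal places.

seg 1 [0°–40°] dwell: s stays 0.0000
seg 2 [40°–227.8°] uniform, h=11: θ=117.9° here. β=77.9, B=187.8. 11·77.9/187.8 = 4.5628 → s = 4.5628
radial distance = base radius + s = 40 + 4.5628 = 44.5628

44.5628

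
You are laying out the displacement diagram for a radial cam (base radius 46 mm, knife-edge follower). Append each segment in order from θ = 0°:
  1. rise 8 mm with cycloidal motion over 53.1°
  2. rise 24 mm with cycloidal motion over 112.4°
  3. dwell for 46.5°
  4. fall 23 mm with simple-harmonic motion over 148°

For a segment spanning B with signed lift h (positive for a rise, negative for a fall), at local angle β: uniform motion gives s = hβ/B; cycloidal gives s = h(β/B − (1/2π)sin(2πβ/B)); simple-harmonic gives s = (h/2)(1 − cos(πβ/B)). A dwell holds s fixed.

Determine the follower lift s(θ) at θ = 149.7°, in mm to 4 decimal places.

seg 1 [0°–53.1°] cycloidal, h=8: full span → s += 8 → s = 8.0000
seg 2 [53.1°–165.5°] cycloidal, h=24: θ=149.7° here. β=96.6, B=112.4. 24·(0.8594 − sin(2π·0.8594)/(2π)) = 23.5782 → s = 31.5782

31.5782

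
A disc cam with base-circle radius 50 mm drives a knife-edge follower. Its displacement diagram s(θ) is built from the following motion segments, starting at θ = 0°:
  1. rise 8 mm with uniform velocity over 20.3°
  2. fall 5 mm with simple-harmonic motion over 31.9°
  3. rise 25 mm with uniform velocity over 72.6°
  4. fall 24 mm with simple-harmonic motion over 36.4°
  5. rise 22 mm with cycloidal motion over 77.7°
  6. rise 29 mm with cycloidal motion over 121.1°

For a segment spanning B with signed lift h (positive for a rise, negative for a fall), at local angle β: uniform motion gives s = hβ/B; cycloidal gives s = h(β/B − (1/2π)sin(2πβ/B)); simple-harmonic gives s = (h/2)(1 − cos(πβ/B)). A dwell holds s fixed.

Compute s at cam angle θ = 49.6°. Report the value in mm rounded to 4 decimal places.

seg 1 [0°–20.3°] uniform, h=8: full span → s += 8 → s = 8.0000
seg 2 [20.3°–52.2°] simple-harmonic, h=-5: θ=49.6° here. β=29.3, B=31.9. -5/2·(1 − cos(π·0.9185)) = -4.9185 → s = 3.0815

3.0815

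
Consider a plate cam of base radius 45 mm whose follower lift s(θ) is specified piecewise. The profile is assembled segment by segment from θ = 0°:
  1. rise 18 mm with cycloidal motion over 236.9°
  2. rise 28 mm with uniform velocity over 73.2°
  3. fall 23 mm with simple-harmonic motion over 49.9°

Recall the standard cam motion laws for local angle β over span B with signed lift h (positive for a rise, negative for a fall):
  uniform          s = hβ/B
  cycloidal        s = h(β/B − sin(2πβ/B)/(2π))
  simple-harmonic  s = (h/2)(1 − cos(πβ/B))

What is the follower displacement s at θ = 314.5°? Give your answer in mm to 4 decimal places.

seg 1 [0°–236.9°] cycloidal, h=18: full span → s += 18 → s = 18.0000
seg 2 [236.9°–310.1°] uniform, h=28: full span → s += 28 → s = 46.0000
seg 3 [310.1°–360°] simple-harmonic, h=-23: θ=314.5° here. β=4.4, B=49.9. -23/2·(1 − cos(π·0.0882)) = -0.4384 → s = 45.5616

45.5616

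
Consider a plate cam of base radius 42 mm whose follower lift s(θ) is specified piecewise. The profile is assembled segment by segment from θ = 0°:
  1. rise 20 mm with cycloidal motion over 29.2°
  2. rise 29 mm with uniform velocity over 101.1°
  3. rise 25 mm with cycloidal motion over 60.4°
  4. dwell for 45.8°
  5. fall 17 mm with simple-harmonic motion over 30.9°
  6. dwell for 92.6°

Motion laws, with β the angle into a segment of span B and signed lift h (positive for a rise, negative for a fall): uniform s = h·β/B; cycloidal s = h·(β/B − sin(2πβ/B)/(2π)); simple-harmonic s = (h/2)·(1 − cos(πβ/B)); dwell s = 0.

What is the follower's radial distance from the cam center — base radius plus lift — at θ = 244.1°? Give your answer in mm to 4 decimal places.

seg 1 [0°–29.2°] cycloidal, h=20: full span → s += 20 → s = 20.0000
seg 2 [29.2°–130.3°] uniform, h=29: full span → s += 29 → s = 49.0000
seg 3 [130.3°–190.7°] cycloidal, h=25: full span → s += 25 → s = 74.0000
seg 4 [190.7°–236.5°] dwell: s stays 74.0000
seg 5 [236.5°–267.4°] simple-harmonic, h=-17: θ=244.1° here. β=7.6, B=30.9. -17/2·(1 − cos(π·0.2460)) = -2.4137 → s = 71.5863
radial distance = base radius + s = 42 + 71.5863 = 113.5863

113.5863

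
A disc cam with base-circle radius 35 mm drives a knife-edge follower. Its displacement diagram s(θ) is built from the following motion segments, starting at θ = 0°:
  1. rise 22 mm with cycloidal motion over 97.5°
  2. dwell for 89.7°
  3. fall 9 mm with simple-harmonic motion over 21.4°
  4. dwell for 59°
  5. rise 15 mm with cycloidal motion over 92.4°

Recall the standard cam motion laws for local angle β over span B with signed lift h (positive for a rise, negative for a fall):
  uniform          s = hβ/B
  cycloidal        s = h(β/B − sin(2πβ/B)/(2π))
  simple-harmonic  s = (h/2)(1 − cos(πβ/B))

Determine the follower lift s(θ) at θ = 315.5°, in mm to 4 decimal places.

seg 1 [0°–97.5°] cycloidal, h=22: full span → s += 22 → s = 22.0000
seg 2 [97.5°–187.2°] dwell: s stays 22.0000
seg 3 [187.2°–208.6°] simple-harmonic, h=-9: full span → s += -9 → s = 13.0000
seg 4 [208.6°–267.6°] dwell: s stays 13.0000
seg 5 [267.6°–360°] cycloidal, h=15: θ=315.5° here. β=47.9, B=92.4. 15·(0.5184 − sin(2π·0.5184)/(2π)) = 8.0513 → s = 21.0513

21.0513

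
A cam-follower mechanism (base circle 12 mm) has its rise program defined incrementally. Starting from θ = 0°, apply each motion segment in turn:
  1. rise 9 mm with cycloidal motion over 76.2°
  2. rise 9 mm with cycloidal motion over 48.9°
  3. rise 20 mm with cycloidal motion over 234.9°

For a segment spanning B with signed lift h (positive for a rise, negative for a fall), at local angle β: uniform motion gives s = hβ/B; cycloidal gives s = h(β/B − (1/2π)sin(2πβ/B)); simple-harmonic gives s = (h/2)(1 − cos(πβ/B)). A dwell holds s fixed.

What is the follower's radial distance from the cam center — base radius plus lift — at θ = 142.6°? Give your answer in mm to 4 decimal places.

seg 1 [0°–76.2°] cycloidal, h=9: full span → s += 9 → s = 9.0000
seg 2 [76.2°–125.1°] cycloidal, h=9: full span → s += 9 → s = 18.0000
seg 3 [125.1°–360°] cycloidal, h=20: θ=142.6° here. β=17.5, B=234.9. 20·(0.0745 − sin(2π·0.0745)/(2π)) = 0.0538 → s = 18.0538
radial distance = base radius + s = 12 + 18.0538 = 30.0538

30.0538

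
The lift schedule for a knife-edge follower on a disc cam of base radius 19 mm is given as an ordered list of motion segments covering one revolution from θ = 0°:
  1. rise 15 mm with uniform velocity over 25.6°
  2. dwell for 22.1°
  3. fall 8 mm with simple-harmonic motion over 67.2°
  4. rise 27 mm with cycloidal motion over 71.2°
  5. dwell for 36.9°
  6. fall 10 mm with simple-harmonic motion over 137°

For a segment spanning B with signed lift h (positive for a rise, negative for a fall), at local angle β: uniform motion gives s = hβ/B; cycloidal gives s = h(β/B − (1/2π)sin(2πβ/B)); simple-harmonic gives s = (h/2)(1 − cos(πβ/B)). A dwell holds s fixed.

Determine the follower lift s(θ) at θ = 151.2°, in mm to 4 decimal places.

seg 1 [0°–25.6°] uniform, h=15: full span → s += 15 → s = 15.0000
seg 2 [25.6°–47.7°] dwell: s stays 15.0000
seg 3 [47.7°–114.9°] simple-harmonic, h=-8: full span → s += -8 → s = 7.0000
seg 4 [114.9°–186.1°] cycloidal, h=27: θ=151.2° here. β=36.3, B=71.2. 27·(0.5098 − sin(2π·0.5098)/(2π)) = 14.0307 → s = 21.0307

21.0307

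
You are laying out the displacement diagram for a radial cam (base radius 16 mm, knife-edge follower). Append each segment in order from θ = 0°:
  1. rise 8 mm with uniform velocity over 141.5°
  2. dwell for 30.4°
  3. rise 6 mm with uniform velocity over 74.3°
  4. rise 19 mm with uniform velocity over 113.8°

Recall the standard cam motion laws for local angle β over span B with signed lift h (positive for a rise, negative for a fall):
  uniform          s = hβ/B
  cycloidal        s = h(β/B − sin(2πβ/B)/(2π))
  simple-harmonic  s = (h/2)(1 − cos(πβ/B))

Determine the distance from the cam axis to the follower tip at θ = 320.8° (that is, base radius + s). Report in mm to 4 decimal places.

seg 1 [0°–141.5°] uniform, h=8: full span → s += 8 → s = 8.0000
seg 2 [141.5°–171.9°] dwell: s stays 8.0000
seg 3 [171.9°–246.2°] uniform, h=6: full span → s += 6 → s = 14.0000
seg 4 [246.2°–360°] uniform, h=19: θ=320.8° here. β=74.6, B=113.8. 19·74.6/113.8 = 12.4552 → s = 26.4552
radial distance = base radius + s = 16 + 26.4552 = 42.4552

42.4552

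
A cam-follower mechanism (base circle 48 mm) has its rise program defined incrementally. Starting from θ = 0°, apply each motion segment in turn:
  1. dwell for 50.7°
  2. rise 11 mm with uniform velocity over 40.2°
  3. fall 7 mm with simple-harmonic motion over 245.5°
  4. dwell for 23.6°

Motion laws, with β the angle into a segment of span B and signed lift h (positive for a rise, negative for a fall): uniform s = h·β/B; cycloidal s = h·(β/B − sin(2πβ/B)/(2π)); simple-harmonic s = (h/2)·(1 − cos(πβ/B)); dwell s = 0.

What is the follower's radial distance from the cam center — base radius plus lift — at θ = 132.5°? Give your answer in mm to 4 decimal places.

seg 1 [0°–50.7°] dwell: s stays 0.0000
seg 2 [50.7°–90.9°] uniform, h=11: full span → s += 11 → s = 11.0000
seg 3 [90.9°–336.4°] simple-harmonic, h=-7: θ=132.5° here. β=41.6, B=245.5. -7/2·(1 − cos(π·0.1695)) = -0.4843 → s = 10.5157
radial distance = base radius + s = 48 + 10.5157 = 58.5157

58.5157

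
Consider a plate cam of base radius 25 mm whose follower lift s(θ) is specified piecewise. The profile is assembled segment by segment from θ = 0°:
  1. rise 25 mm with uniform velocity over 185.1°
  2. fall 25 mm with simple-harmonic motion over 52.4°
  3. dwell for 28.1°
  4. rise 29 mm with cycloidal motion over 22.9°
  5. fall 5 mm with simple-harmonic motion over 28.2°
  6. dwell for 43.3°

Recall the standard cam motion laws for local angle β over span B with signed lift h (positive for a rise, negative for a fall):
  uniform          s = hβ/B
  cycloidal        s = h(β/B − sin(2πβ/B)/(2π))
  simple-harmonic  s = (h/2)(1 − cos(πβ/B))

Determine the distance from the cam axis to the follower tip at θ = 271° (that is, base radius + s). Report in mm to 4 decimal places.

seg 1 [0°–185.1°] uniform, h=25: full span → s += 25 → s = 25.0000
seg 2 [185.1°–237.5°] simple-harmonic, h=-25: full span → s += -25 → s = 0.0000
seg 3 [237.5°–265.6°] dwell: s stays 0.0000
seg 4 [265.6°–288.5°] cycloidal, h=29: θ=271° here. β=5.4, B=22.9. 29·(0.2358 − sin(2π·0.2358)/(2π)) = 2.2413 → s = 2.2413
radial distance = base radius + s = 25 + 2.2413 = 27.2413

27.2413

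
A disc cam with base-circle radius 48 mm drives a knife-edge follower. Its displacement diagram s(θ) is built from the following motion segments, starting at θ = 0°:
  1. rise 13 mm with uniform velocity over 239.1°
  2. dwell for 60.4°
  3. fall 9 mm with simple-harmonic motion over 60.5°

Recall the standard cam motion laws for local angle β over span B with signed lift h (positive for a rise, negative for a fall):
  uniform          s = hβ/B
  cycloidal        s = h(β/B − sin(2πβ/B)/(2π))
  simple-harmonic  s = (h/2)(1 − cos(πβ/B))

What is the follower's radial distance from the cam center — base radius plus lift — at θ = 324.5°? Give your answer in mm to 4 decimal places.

seg 1 [0°–239.1°] uniform, h=13: full span → s += 13 → s = 13.0000
seg 2 [239.1°–299.5°] dwell: s stays 13.0000
seg 3 [299.5°–360°] simple-harmonic, h=-9: θ=324.5° here. β=25, B=60.5. -9/2·(1 − cos(π·0.4132)) = -3.2884 → s = 9.7116
radial distance = base radius + s = 48 + 9.7116 = 57.7116

57.7116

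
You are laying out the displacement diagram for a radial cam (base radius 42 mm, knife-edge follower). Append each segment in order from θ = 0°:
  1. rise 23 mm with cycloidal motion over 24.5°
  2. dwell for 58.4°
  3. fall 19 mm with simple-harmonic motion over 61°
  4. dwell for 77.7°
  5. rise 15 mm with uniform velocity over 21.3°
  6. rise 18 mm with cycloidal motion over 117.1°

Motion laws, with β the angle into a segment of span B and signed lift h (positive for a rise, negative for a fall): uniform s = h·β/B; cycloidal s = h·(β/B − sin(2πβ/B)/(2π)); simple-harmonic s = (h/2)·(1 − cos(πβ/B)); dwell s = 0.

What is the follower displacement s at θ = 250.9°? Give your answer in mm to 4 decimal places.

seg 1 [0°–24.5°] cycloidal, h=23: full span → s += 23 → s = 23.0000
seg 2 [24.5°–82.9°] dwell: s stays 23.0000
seg 3 [82.9°–143.9°] simple-harmonic, h=-19: full span → s += -19 → s = 4.0000
seg 4 [143.9°–221.6°] dwell: s stays 4.0000
seg 5 [221.6°–242.9°] uniform, h=15: full span → s += 15 → s = 19.0000
seg 6 [242.9°–360°] cycloidal, h=18: θ=250.9° here. β=8, B=117.1. 18·(0.0683 − sin(2π·0.0683)/(2π)) = 0.0374 → s = 19.0374

19.0374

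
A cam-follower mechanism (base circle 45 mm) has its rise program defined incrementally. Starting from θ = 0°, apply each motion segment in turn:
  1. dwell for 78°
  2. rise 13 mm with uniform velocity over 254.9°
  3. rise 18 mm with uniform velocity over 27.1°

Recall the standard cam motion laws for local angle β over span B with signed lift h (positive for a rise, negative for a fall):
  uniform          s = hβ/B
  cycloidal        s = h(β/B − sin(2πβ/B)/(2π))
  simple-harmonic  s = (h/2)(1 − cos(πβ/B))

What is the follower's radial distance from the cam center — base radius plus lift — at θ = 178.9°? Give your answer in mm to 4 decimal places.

seg 1 [0°–78°] dwell: s stays 0.0000
seg 2 [78°–332.9°] uniform, h=13: θ=178.9° here. β=100.9, B=254.9. 13·100.9/254.9 = 5.1459 → s = 5.1459
radial distance = base radius + s = 45 + 5.1459 = 50.1459

50.1459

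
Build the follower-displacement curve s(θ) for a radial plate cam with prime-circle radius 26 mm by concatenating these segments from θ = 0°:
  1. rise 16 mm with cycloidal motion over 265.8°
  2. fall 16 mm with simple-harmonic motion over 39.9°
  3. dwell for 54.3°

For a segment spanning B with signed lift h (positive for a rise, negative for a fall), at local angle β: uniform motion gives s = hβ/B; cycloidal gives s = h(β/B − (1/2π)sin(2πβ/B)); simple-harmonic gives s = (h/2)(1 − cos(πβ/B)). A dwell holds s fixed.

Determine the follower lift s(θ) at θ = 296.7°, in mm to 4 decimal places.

seg 1 [0°–265.8°] cycloidal, h=16: full span → s += 16 → s = 16.0000
seg 2 [265.8°–305.7°] simple-harmonic, h=-16: θ=296.7° here. β=30.9, B=39.9. -16/2·(1 − cos(π·0.7744)) = -14.0740 → s = 1.9260

1.9260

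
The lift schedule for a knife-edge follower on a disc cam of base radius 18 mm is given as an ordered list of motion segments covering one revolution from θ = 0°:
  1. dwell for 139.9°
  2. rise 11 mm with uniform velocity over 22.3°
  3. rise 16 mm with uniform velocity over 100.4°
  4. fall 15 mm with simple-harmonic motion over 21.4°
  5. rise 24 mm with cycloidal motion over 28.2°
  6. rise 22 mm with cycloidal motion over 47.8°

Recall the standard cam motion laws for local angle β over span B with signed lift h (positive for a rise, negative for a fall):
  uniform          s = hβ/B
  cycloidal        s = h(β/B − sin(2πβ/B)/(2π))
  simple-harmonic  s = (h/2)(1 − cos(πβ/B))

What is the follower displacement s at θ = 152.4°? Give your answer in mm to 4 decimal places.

seg 1 [0°–139.9°] dwell: s stays 0.0000
seg 2 [139.9°–162.2°] uniform, h=11: θ=152.4° here. β=12.5, B=22.3. 11·12.5/22.3 = 6.1659 → s = 6.1659

6.1659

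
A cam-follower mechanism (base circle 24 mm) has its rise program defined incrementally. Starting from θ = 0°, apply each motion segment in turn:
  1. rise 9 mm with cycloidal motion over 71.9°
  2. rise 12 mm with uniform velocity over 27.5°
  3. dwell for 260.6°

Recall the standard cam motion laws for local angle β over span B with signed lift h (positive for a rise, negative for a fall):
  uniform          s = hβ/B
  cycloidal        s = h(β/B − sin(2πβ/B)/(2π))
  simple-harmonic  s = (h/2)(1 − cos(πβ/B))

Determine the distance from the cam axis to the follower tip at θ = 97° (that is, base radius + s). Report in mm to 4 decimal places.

seg 1 [0°–71.9°] cycloidal, h=9: full span → s += 9 → s = 9.0000
seg 2 [71.9°–99.4°] uniform, h=12: θ=97° here. β=25.1, B=27.5. 12·25.1/27.5 = 10.9527 → s = 19.9527
radial distance = base radius + s = 24 + 19.9527 = 43.9527

43.9527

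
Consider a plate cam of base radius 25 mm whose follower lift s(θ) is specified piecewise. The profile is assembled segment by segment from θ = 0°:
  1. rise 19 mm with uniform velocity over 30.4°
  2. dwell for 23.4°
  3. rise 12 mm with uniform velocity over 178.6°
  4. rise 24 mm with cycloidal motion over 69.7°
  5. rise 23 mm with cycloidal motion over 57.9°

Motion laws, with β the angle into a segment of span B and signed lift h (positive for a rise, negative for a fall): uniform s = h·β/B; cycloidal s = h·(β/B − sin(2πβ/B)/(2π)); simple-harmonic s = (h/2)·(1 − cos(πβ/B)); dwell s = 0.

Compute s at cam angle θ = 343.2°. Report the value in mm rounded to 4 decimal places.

seg 1 [0°–30.4°] uniform, h=19: full span → s += 19 → s = 19.0000
seg 2 [30.4°–53.8°] dwell: s stays 19.0000
seg 3 [53.8°–232.4°] uniform, h=12: full span → s += 12 → s = 31.0000
seg 4 [232.4°–302.1°] cycloidal, h=24: full span → s += 24 → s = 55.0000
seg 5 [302.1°–360°] cycloidal, h=23: θ=343.2° here. β=41.1, B=57.9. 23·(0.7098 − sin(2π·0.7098)/(2π)) = 19.8711 → s = 74.8711

74.8711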